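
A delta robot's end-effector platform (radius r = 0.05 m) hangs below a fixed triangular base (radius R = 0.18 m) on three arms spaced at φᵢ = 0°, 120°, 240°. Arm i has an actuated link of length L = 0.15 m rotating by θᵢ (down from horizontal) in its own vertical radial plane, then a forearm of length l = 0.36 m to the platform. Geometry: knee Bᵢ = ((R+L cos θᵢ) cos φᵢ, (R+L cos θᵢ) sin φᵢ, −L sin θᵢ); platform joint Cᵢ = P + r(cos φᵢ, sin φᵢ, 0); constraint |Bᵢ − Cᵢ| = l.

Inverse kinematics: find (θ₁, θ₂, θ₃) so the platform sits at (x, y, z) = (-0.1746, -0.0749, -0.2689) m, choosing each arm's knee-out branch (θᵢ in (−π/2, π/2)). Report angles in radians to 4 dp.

θ₁ = 1.3965, θ₂ = 0.5234, θ₃ = -0.3493

φ1=0.0° → target in arm frame (-0.1746, -0.0749)
  A=0.3046, B=-0.2689, C=(l²−L²−A²−y'²−z²)/(2L)=-0.2120
  √(A²+B²)=0.4063;  θ1 = -0.7232+2.1197 ≈ 1.3965
rotate P by −φ2: (0.0224, 0.1887, -0.2689)
  A cos θ + B sin θ = C:  0.1076·cos θ + -0.2689·sin θ = -0.0412
  √(A²+B²)=0.2896;  θ2 = -1.1903+1.7136 ≈ 0.5234
rotate P by −φ3: (0.1522, -0.1138, -0.2689)
  A cos θ + B sin θ = C:  -0.0222·cos θ + -0.2689·sin θ = 0.0712
  θ3 = atan2(B,A) + arccos(C/0.2698) = -0.3493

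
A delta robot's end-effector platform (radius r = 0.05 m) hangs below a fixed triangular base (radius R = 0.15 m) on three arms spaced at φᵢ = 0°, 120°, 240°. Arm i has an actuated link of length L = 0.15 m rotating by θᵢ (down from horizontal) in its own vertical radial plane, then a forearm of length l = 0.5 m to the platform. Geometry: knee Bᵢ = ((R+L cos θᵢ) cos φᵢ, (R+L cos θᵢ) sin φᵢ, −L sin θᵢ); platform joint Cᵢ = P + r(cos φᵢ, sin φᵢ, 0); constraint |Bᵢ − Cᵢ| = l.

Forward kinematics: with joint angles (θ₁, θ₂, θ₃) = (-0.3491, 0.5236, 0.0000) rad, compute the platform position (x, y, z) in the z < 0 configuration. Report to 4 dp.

(0.1064, -0.0837, -0.4229)

centre 1 = (0.2410·cos0.0°, 0.2410·sin0.0°, 0.0513) = (0.2410, 0.0000, 0.0513)
centre 2 = (0.2299·cos120.0°, 0.2299·sin120.0°, -0.0750) = (-0.1150, 0.1991, -0.0750)
φ3=240.0°: virtual centre (-0.1250, -0.2165, 0.0000), radius l
subtract pairs → two planes through P
[-0.7118 0.3982 -0.2526]·P = -0.0022;  [-0.7319 -0.4330 -0.1026]·P = 0.0018
Cramer: x(z) = 0.0004-0.2506z;  y(z) = -0.0048+0.1865z
sphere 1 gives Az²+Bz+C=0 with A=1.0976, B=0.0161, C=-0.1895;  B²−4AC=0.8321;  roots -0.4229, 0.4082;  negative root z = -0.4229
x = 0.1064, y = -0.0837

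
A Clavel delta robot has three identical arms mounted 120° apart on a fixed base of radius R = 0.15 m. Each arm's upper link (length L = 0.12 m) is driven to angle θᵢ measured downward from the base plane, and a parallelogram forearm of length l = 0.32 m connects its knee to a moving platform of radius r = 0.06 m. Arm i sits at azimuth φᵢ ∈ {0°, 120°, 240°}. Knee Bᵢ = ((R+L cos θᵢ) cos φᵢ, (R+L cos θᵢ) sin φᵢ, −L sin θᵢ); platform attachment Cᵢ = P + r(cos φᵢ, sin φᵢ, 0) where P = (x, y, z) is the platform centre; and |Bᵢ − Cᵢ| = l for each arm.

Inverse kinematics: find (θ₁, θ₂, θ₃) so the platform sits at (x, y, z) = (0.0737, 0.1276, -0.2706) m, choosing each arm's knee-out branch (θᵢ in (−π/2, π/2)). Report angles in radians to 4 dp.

rotate P by −φ1: (0.0737, 0.1276, -0.2706)
  A=0.0163, B=-0.2706, C=(l²−L²−A²−y'²−z²)/(2L)=-0.0074
  θ1 = atan2(B,A) + arccos(C/0.2711) = 0.0874
rotate P by −φ2: (0.0737, -0.1276, -0.2706)
  e−x'=0.0163;  (l²−L²−(e−x')²−y'²−z²)/2L = -0.0074
  γ=atan2(-0.2706,0.0163)=-1.5105;  ψ=arccos(-0.0274)=1.5982;  θ2=γ+ψ≈0.0877
arm 3 (φ=240.0°): x'=-0.1474, y'=0.0000
  A=0.2374, B=-0.2706, C=(l²−L²−A²−y'²−z²)/(2L)=-0.1732
  √(A²+B²)=0.3599;  θ3 = -0.8508+2.0727 ≈ 1.2220

θ₁ = 0.0874, θ₂ = 0.0877, θ₃ = 1.2220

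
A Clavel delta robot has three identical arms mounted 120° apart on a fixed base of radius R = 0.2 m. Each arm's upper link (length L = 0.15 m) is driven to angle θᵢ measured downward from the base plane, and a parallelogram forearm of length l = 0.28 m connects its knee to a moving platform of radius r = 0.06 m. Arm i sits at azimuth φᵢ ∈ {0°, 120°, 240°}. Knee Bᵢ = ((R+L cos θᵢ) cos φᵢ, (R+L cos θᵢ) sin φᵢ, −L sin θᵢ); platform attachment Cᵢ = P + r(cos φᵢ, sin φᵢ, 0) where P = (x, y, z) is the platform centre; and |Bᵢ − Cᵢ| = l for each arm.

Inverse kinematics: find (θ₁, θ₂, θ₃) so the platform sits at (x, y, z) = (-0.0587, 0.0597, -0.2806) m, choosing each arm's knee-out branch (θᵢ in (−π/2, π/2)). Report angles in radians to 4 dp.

rotate P by −φ1: (-0.0587, 0.0597, -0.2806)
  A=0.1987, B=-0.2806, C=(l²−L²−A²−y'²−z²)/(2L)=-0.2196
  θ1 = atan2(B,A) + arccos(C/0.3438) = 1.3090
φ2=120.0° → target in arm frame (0.0811, 0.0210)
  A=0.0589, B=-0.2806, C=(l²−L²−A²−y'²−z²)/(2L)=-0.0892
  γ=atan2(-0.2806,0.0589)=-1.3637;  ψ=arccos(-0.3110)=1.8870;  θ2=γ+ψ≈0.5233
φ3=240.0° → target in arm frame (-0.0224, -0.0807)
  A cos θ + B sin θ = C:  0.1624·cos θ + -0.2806·sin θ = -0.1857
  θ3 = atan2(B,A) + arccos(C/0.3242) = 1.1344

θ₁ = 1.3090, θ₂ = 0.5233, θ₃ = 1.1344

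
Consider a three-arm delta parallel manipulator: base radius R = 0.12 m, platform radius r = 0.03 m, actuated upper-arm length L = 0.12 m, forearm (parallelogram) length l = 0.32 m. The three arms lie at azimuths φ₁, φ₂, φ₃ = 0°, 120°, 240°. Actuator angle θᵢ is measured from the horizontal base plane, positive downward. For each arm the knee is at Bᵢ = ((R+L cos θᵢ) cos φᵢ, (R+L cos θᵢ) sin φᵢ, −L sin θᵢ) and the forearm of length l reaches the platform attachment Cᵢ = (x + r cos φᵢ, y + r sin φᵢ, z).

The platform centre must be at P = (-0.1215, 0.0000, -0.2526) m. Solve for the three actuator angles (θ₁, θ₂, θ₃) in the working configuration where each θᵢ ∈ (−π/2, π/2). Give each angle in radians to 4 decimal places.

arm 1 (φ=0.0°): x'=-0.1215, y'=0.0000
  A cos θ + B sin θ = C:  0.2115·cos θ + -0.2526·sin θ = -0.0856
  θ1 = atan2(B,A) + arccos(C/0.3295) = 0.9598
arm 2 (φ=120.0°): x'=0.0607, y'=0.1052
  A=0.0293, B=-0.2526, C=(l²−L²−A²−y'²−z²)/(2L)=0.0511
  γ=atan2(-0.2526,0.0293)=-1.4555;  ψ=arccos(0.2010)=1.3684;  θ2=γ+ψ≈-0.0871
rotate P by −φ3: (0.0608, -0.1052, -0.2526)
  A cos θ + B sin θ = C:  0.0292·cos θ + -0.2526·sin θ = 0.0511
  √(A²+B²)=0.2543;  θ3 = -1.4555+1.3684 ≈ -0.0871

θ₁ = 0.9598, θ₂ = -0.0871, θ₃ = -0.0871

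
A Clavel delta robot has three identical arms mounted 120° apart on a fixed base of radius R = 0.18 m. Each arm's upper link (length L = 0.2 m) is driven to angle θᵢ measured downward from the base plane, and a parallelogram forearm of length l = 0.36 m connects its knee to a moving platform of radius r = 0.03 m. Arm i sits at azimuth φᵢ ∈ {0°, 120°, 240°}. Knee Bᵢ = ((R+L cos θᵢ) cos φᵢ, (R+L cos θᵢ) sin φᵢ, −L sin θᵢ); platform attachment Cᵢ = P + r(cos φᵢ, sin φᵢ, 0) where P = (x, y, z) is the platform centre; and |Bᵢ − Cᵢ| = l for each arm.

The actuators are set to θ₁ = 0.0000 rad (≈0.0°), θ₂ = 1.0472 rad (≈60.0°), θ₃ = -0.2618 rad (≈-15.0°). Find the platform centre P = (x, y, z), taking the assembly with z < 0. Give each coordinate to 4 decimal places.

(0.0438, -0.1012, -0.1599)

arm 1 at φ=0.0°: e+L cos θ1 = 0.3500;  O1 = (0.3500, 0.0000, 0.0000)
O2 = (0.2500·cos120.0°, 0.2500·sin120.0°, -0.1732) = (-0.1250, 0.2165, -0.1732)
arm 3 at φ=240.0°: e+L cos θ3 = 0.3432;  O3 = (-0.1716, -0.2972, 0.0518)
|O₂|²−|O₁|² = -0.0300;  |O₃|²−|O₁|² = -0.0020
plane₁₂: -0.9500x+0.4330y+-0.3464z = -0.0300
det = 1.0164;  x = 0.0184+-0.1585z,  y = -0.0289+0.4523z
into |P−O₁|² = l²: 1.2297z² + 0.0790z + -0.0188 = 0;  Δ = 0.0988;  z = -0.1599 or 0.0957 → z<0 root = -0.1599
x = 0.0438, y = -0.1012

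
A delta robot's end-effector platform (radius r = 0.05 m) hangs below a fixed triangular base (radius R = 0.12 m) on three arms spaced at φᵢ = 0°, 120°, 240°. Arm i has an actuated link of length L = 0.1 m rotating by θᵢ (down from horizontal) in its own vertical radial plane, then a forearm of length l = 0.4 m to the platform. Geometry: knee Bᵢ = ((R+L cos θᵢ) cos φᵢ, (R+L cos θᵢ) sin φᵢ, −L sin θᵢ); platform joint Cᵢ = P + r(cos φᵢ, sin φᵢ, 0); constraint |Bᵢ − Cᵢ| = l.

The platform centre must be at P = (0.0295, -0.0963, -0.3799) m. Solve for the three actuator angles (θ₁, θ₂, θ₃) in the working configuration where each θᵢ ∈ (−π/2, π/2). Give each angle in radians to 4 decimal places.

θ₁ = 0.1748, θ₂ = 0.6985, θ₃ = 0.0004

φ1=0.0° → target in arm frame (0.0295, -0.0963)
  A cos θ + B sin θ = C:  0.0405·cos θ + -0.3799·sin θ = -0.0262
  θ1 = atan2(B,A) + arccos(C/0.3821) = 0.1748
φ2=120.0° → target in arm frame (-0.0981, 0.0226)
  A=0.1681, B=-0.3799, C=(l²−L²−A²−y'²−z²)/(2L)=-0.1155
  √(A²+B²)=0.4154;  θ2 = -1.1541+1.8526 ≈ 0.6985
φ3=240.0° → target in arm frame (0.0686, 0.0737)
  A cos θ + B sin θ = C:  0.0014·cos θ + -0.3799·sin θ = 0.0012
  θ3 = atan2(B,A) + arccos(C/0.3799) = 0.0004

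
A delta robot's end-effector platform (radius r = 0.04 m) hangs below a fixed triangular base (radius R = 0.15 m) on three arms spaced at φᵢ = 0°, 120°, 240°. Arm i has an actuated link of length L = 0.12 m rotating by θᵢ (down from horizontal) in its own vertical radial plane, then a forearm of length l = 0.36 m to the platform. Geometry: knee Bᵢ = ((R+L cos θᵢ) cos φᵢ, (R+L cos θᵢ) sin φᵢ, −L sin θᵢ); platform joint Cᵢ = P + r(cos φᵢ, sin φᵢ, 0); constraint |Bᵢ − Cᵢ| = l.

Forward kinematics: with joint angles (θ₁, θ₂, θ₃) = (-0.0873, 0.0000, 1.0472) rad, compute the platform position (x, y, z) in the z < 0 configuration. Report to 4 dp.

(0.0745, 0.1137, -0.2939)

S1 = (0.2295·cos0.0°, 0.2295·sin0.0°, 0.0105) = (0.2295, 0.0000, 0.0105)
φ2=120.0°: virtual centre (-0.1150, 0.1992, 0.0000), radius l
φ3=240.0°: virtual centre (-0.0850, -0.1472, -0.1039), radius l
subtract pairs → two planes through P
plane₁₂: -0.6891x+0.3984y+-0.0209z = 0.0001
Cramer: x(z) = 0.0114-0.2145z;  y(z) = 0.0200-0.3186z
quadratic in z: (1.1475)z²+(0.0599)z+(-0.0815)=0, √Δ=0.6146 → z ∈ {-0.2939, 0.2417}; z = -0.2939 (taking z<0)
x = 0.0745, y = 0.1137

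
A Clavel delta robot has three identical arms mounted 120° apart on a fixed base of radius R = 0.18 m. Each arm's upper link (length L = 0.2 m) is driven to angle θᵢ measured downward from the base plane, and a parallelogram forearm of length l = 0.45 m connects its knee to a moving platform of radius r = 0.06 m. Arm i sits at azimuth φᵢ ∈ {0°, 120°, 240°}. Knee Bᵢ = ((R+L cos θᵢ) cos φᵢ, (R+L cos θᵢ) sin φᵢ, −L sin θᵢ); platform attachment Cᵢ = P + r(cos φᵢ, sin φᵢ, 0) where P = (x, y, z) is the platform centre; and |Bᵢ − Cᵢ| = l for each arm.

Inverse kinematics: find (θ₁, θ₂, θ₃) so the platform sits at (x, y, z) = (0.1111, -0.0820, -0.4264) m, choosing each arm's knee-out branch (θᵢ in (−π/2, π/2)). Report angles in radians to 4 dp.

φ1=0.0° → target in arm frame (0.1111, -0.0820)
  A cos θ + B sin θ = C:  0.0089·cos θ + -0.4264·sin θ = -0.0653
  θ1 = atan2(B,A) + arccos(C/0.4265) = 0.1746
rotate P by −φ2: (-0.1266, -0.0552, -0.4264)
  A cos θ + B sin θ = C:  0.2466·cos θ + -0.4264·sin θ = -0.2079
  θ2 = atan2(B,A) + arccos(C/0.4926) = 0.9600
rotate P by −φ3: (0.0155, 0.1372, -0.4264)
  A=0.1045, B=-0.4264, C=(l²−L²−A²−y'²−z²)/(2L)=-0.1227
  √(A²+B²)=0.4390;  θ3 = -1.3304+1.8540 ≈ 0.5236

θ₁ = 0.1746, θ₂ = 0.9600, θ₃ = 0.5236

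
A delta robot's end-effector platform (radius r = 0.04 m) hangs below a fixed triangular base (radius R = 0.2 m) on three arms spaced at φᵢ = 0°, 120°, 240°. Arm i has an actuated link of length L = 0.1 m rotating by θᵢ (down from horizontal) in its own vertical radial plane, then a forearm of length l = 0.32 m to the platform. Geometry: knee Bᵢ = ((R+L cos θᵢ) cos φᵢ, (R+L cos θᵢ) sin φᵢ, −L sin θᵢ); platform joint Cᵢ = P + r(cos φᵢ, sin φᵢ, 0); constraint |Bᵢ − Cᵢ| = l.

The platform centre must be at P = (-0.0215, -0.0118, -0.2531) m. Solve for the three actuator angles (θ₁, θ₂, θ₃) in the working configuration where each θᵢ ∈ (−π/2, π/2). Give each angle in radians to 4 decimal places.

θ₁ = 0.6983, θ₂ = 0.5236, θ₃ = 0.3485

rotate P by −φ1: (-0.0215, -0.0118, -0.2531)
  e−x'=0.1815;  (l²−L²−(e−x')²−y'²−z²)/2L = -0.0237
  √(A²+B²)=0.3115;  θ1 = -0.9487+1.6470 ≈ 0.6983
arm 2 (φ=120.0°): x'=0.0005, y'=0.0245
  e−x'=0.1595;  (l²−L²−(e−x')²−y'²−z²)/2L = 0.0115
  γ=atan2(-0.2531,0.1595)=-1.0086;  ψ=arccos(0.0386)=1.5322;  θ2=γ+ψ≈0.5236
φ3=240.0° → target in arm frame (0.0210, -0.0127)
  A=0.1390, B=-0.2531, C=(l²−L²−A²−y'²−z²)/(2L)=0.0442
  θ3 = atan2(B,A) + arccos(C/0.2888) = 0.3485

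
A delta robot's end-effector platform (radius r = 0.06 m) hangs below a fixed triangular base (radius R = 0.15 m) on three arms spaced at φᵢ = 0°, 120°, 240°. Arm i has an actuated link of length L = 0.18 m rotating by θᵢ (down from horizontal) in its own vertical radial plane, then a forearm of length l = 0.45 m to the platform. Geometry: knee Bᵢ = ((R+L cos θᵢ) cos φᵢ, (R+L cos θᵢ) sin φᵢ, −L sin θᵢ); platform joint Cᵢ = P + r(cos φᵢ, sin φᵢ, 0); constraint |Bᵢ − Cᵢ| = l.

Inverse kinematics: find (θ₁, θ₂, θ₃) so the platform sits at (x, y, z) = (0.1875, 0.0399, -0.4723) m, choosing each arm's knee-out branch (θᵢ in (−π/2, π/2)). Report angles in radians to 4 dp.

θ₁ = 0.1744, θ₂ = 0.9599, θ₃ = 1.1346

rotate P by −φ1: (0.1875, 0.0399, -0.4723)
  A=-0.0975, B=-0.4723, C=(l²−L²−A²−y'²−z²)/(2L)=-0.1780
  √(A²+B²)=0.4823;  θ1 = -1.7744+1.9487 ≈ 0.1744
φ2=120.0° → target in arm frame (-0.0592, -0.1823)
  e−x'=0.1492;  (l²−L²−(e−x')²−y'²−z²)/2L = -0.3013
  √(A²+B²)=0.4953;  θ2 = -1.2648+2.2247 ≈ 0.9599
arm 3 (φ=240.0°): x'=-0.1283, y'=0.1424
  A=0.2183, B=-0.4723, C=(l²−L²−A²−y'²−z²)/(2L)=-0.3359
  γ=atan2(-0.4723,0.2183)=-1.1378;  ψ=arccos(-0.6455)=2.2725;  θ3=γ+ψ≈1.1346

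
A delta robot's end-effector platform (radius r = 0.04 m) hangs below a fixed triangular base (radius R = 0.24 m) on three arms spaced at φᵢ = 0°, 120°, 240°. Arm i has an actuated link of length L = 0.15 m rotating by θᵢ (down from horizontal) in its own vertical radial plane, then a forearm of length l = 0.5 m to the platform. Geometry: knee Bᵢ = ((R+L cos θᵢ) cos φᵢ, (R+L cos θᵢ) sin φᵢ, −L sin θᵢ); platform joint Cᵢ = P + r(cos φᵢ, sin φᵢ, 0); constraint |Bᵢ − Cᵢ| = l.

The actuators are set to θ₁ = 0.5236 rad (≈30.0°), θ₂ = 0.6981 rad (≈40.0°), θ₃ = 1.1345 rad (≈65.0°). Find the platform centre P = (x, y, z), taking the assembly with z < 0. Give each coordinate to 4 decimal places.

O1 = (0.3299·cos0.0°, 0.3299·sin0.0°, -0.0750) = (0.3299, 0.0000, -0.0750)
φ2=120.0°: virtual centre (-0.1575, 0.2727, -0.0964), radius l
arm 3 at φ=240.0°: e+L cos θ3 = 0.2634;  O3 = (-0.1317, -0.2281, -0.1359)
eliminate P² terms by subtracting sphere 1 from 2 and 3
plane₁₂: -0.9747x+0.5454y+-0.0428z = -0.0060
det = 0.9482;  x = 0.0182+-0.0907z,  y = 0.0215+-0.0836z
into |P−O₁|² = l²: 1.0152z² + 0.2030z + -0.1467 = 0;  Δ = 0.6371;  z = -0.4931 or 0.2932 → z<0 root = -0.4931
x = 0.0629, y = 0.0627

(0.0629, 0.0627, -0.4931)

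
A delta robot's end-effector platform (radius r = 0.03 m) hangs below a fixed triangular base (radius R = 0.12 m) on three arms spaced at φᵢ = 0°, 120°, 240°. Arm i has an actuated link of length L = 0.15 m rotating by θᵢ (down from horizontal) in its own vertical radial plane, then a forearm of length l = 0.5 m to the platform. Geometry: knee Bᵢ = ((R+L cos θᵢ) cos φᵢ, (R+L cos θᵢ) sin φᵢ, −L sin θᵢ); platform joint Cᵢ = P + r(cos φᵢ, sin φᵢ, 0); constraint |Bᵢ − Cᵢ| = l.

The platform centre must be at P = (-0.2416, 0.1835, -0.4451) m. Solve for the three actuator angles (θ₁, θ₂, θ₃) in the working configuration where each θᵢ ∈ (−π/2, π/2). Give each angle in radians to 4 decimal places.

rotate P by −φ1: (-0.2416, 0.1835, -0.4451)
  A cos θ + B sin θ = C:  0.3316·cos θ + -0.4451·sin θ = -0.3808
  θ1 = atan2(B,A) + arccos(C/0.5550) = 1.3964
φ2=120.0° → target in arm frame (0.2797, 0.1175)
  A=-0.1897, B=-0.4451, C=(l²−L²−A²−y'²−z²)/(2L)=-0.0680
  θ2 = atan2(B,A) + arccos(C/0.4838) = -0.2618
arm 3 (φ=240.0°): x'=-0.0381, y'=-0.3010
  A cos θ + B sin θ = C:  0.1281·cos θ + -0.4451·sin θ = -0.2587
  γ=atan2(-0.4451,0.1281)=-1.2905;  ψ=arccos(-0.5586)=2.1635;  θ3=γ+ψ≈0.8730

θ₁ = 1.3964, θ₂ = -0.2618, θ₃ = 0.8730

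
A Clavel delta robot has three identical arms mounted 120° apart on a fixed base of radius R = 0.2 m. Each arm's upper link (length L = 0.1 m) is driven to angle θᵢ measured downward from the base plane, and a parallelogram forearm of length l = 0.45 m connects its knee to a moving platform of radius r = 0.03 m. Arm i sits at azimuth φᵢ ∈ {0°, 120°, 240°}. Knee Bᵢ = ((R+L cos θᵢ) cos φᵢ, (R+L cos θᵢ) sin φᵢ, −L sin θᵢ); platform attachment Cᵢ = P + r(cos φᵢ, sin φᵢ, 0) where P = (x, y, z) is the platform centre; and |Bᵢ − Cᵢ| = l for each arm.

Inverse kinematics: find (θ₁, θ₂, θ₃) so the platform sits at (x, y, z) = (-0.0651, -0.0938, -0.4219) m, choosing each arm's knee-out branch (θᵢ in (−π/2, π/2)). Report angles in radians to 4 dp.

rotate P by −φ1: (-0.0651, -0.0938, -0.4219)
  e−x'=0.2351;  (l²−L²−(e−x')²−y'²−z²)/2L = -0.2479
  √(A²+B²)=0.4830;  θ1 = -1.0624+2.1097 ≈ 1.0473
φ2=120.0° → target in arm frame (-0.0487, 0.1033)
  e−x'=0.2187;  (l²−L²−(e−x')²−y'²−z²)/2L = -0.2199
  θ2 = atan2(B,A) + arccos(C/0.4752) = 0.9594
φ3=240.0° → target in arm frame (0.1138, -0.0095)
  A=0.0562, B=-0.4219, C=(l²−L²−A²−y'²−z²)/(2L)=0.0563
  √(A²+B²)=0.4256;  θ3 = -1.4383+1.4382 ≈ -0.0001

θ₁ = 1.0473, θ₂ = 0.9594, θ₃ = -0.0001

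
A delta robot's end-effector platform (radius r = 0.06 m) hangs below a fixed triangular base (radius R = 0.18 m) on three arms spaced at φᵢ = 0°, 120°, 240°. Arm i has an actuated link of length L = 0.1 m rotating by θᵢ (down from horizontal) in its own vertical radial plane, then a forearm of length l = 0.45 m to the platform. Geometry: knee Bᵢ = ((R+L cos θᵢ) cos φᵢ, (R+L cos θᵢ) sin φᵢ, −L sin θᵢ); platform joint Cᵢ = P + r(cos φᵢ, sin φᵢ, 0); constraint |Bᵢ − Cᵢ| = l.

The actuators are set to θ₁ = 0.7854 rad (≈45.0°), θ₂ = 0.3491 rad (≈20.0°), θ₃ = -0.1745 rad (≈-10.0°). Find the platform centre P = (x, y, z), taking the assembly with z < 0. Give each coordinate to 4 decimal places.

(-0.0959, -0.0577, -0.4128)

φ1=0.0°: virtual centre (0.1907, 0.0000, -0.0707), radius l
arm 2 at φ=120.0°: (R−r)+L cos θ2 = 0.2140;  S2 = (-0.1070, 0.1853, -0.0342)
arm 3 at φ=240.0°: (R−r)+L cos θ3 = 0.2185;  S3 = (-0.1092, -0.1892, 0.0174)
|S₂|²−|S₁|² = 0.0056;  |S₃|²−|S₁|² = 0.0067
[-0.5954 0.3706 0.0730]·P = 0.0056;  [-0.5999 -0.3784 0.1761]·P = 0.0067
Cramer: x(z) = -0.0102+0.2076z;  y(z) = -0.0014+0.1364z
quadratic in z: (1.0617)z²+(0.0576)z+(-0.1571)=0, √Δ=0.8189 → z ∈ {-0.4128, 0.3585}; z = -0.4128 (taking z<0)
x = -0.0959, y = -0.0577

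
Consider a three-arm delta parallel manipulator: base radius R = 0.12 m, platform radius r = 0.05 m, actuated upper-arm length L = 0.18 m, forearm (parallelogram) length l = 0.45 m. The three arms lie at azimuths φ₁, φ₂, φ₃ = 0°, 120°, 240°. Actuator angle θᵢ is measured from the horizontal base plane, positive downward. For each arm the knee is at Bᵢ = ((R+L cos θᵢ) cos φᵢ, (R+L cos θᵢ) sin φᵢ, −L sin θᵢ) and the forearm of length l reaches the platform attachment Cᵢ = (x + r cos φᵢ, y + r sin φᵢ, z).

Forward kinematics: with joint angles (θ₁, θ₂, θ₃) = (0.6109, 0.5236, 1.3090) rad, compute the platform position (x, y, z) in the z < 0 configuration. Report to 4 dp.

arm 1 at φ=0.0°: ρ1 = 0.2174;  O1 = (0.2174, 0.0000, -0.1032)
arm 2 at φ=120.0°: ρ2 = 0.2259;  O2 = (-0.1129, 0.1956, -0.0900)
arm 3 at φ=240.0°: ρ3 = 0.1166;  O3 = (-0.0583, -0.1010, -0.1739)
eliminate P² terms by subtracting sphere 1 from 2 and 3
linear system: -0.6608x+0.3912y = 0.0012−0.0265z; -0.5515x+-0.2019y = -0.0141−-0.1412z
det = 0.3492;  x = 0.0151+-0.1429z,  y = 0.0286+-0.3091z
sphere 1 gives Az²+Bz+C=0 with A=1.1160, B=0.2467, C=-0.1501;  B²−4AC=0.7308;  roots -0.4935, 0.2725;  negative root z = -0.4935
x = 0.0857, y = 0.1811

(0.0857, 0.1811, -0.4935)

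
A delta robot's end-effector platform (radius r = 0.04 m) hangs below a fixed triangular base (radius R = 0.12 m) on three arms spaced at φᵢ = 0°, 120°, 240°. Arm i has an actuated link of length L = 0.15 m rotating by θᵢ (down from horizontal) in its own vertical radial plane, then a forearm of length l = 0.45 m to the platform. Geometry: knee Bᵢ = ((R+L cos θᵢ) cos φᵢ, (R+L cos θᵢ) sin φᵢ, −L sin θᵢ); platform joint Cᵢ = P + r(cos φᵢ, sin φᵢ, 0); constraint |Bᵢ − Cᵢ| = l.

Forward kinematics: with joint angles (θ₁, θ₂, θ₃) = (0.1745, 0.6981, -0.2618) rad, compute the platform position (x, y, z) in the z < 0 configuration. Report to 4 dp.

arm 1 at φ=0.0°: e+L cos θ1 = 0.2277;  S1 = (0.2277, 0.0000, -0.0260)
φ2=120.0°: virtual centre (-0.0975, 0.1688, -0.0964), radius l
φ3=240.0°: virtual centre (-0.1124, -0.1948, 0.0388), radius l
subtract pairs → two planes through P
linear system: -0.6504x+0.3376y = -0.0052−-0.1407z; -0.6803x+-0.3895y = -0.0005−0.1297z
det = 0.4830;  x = 0.0046+-0.0228z,  y = -0.0068+0.3729z
quadratic in z: (1.1396)z²+(0.0572)z+(-0.1520)=0, √Δ=0.8343 → z ∈ {-0.3911, 0.3409}; z = -0.3911 (taking z<0)
x = 0.0135, y = -0.1527

(0.0135, -0.1527, -0.3911)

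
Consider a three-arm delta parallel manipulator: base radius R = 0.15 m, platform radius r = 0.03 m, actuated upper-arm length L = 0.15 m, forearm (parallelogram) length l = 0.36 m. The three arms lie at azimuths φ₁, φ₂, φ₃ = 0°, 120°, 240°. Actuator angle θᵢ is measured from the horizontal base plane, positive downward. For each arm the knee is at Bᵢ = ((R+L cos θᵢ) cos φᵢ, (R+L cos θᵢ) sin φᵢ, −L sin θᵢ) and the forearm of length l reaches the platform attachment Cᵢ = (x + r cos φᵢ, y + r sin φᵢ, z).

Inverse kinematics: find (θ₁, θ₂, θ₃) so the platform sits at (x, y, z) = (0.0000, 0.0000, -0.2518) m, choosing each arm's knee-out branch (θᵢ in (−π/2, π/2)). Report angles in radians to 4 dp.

θ₁ = 0.0870, θ₂ = 0.0870, θ₃ = 0.0870

rotate P by −φ1: (0.0000, 0.0000, -0.2518)
  A=0.1200, B=-0.2518, C=(l²−L²−A²−y'²−z²)/(2L)=0.0977
  γ=atan2(-0.2518,0.1200)=-1.1261;  ψ=arccos(0.3501)=1.2131;  θ1=γ+ψ≈0.0870
arm 2 (φ=120.0°): x'=0.0000, y'=0.0000
  A cos θ + B sin θ = C:  0.1200·cos θ + -0.2518·sin θ = 0.0977
  √(A²+B²)=0.2789;  θ2 = -1.1261+1.2131 ≈ 0.0870
rotate P by −φ3: (0.0000, 0.0000, -0.2518)
  A cos θ + B sin θ = C:  0.1200·cos θ + -0.2518·sin θ = 0.0977
  θ3 = atan2(B,A) + arccos(C/0.2789) = 0.0870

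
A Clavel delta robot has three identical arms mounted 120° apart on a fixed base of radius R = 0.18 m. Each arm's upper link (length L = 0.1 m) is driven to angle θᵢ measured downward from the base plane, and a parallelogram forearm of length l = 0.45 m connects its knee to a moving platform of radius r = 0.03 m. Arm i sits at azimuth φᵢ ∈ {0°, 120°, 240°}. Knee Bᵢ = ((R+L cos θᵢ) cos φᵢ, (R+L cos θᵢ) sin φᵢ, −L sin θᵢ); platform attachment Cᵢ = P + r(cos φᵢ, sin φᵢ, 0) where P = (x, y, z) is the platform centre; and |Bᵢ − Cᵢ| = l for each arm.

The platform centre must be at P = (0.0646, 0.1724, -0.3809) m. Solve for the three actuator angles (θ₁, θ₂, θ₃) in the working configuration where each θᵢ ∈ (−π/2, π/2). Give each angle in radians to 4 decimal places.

arm 1 (φ=0.0°): x'=0.0646, y'=0.1724
  e−x'=0.0854;  (l²−L²−(e−x')²−y'²−z²)/2L = 0.0520
  θ1 = atan2(B,A) + arccos(C/0.3904) = 0.0869
rotate P by −φ2: (0.1170, -0.1421, -0.3809)
  A cos θ + B sin θ = C:  0.0330·cos θ + -0.3809·sin θ = 0.1306
  θ2 = atan2(B,A) + arccos(C/0.3823) = -0.2622
rotate P by −φ3: (-0.1816, -0.0303, -0.3809)
  A=0.3316, B=-0.3809, C=(l²−L²−A²−y'²−z²)/(2L)=-0.3173
  γ=atan2(-0.3809,0.3316)=-0.8545;  ψ=arccos(-0.6283)=2.2502;  θ3=γ+ψ≈1.3957

θ₁ = 0.0869, θ₂ = -0.2622, θ₃ = 1.3957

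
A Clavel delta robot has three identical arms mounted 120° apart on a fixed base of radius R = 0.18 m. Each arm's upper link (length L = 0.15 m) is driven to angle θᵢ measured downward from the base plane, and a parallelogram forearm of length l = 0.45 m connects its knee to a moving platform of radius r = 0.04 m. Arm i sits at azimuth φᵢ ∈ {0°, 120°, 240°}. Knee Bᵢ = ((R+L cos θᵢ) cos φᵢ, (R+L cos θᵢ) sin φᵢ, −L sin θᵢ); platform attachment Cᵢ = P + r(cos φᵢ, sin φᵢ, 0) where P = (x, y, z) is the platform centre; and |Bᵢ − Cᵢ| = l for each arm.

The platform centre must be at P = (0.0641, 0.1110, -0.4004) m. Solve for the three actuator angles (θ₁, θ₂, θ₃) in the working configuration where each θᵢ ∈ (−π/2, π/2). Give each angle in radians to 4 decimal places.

φ1=0.0° → target in arm frame (0.0641, 0.1110)
  A cos θ + B sin θ = C:  0.0759·cos θ + -0.4004·sin θ = 0.0053
  γ=atan2(-0.4004,0.0759)=-1.3835;  ψ=arccos(0.0131)=1.5577;  θ1=γ+ψ≈0.1743
φ2=120.0° → target in arm frame (0.0641, -0.1110)
  e−x'=0.0759;  (l²−L²−(e−x')²−y'²−z²)/2L = 0.0053
  √(A²+B²)=0.4075;  θ2 = -1.3834+1.5578 ≈ 0.1744
rotate P by −φ3: (-0.1282, 0.0000, -0.4004)
  A=0.2682, B=-0.4004, C=(l²−L²−A²−y'²−z²)/(2L)=-0.1741
  θ3 = atan2(B,A) + arccos(C/0.4819) = 0.9599

θ₁ = 0.1743, θ₂ = 0.1744, θ₃ = 0.9599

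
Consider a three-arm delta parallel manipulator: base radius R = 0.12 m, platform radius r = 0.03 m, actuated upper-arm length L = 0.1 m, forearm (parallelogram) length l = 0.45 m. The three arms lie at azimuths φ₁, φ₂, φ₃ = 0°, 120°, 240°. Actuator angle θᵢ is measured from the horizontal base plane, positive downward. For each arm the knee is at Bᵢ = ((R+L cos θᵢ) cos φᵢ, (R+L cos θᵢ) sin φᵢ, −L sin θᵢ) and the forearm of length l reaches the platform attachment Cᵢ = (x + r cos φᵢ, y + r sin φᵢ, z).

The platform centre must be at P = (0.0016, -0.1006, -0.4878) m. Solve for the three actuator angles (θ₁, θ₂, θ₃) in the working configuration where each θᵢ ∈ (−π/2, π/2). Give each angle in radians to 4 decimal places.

rotate P by −φ1: (0.0016, -0.1006, -0.4878)
  A cos θ + B sin θ = C:  0.0884·cos θ + -0.4878·sin θ = -0.3169
  γ=atan2(-0.4878,0.0884)=-1.3915;  ψ=arccos(-0.6393)=2.2644;  θ1=γ+ψ≈0.8728
φ2=120.0° → target in arm frame (-0.0879, 0.0489)
  A=0.1779, B=-0.4878, C=(l²−L²−A²−y'²−z²)/(2L)=-0.3975
  θ2 = atan2(B,A) + arccos(C/0.5192) = 1.2216
rotate P by −φ3: (0.0863, 0.0517, -0.4878)
  A=0.0037, B=-0.4878, C=(l²−L²−A²−y'²−z²)/(2L)=-0.2407
  √(A²+B²)=0.4878;  θ3 = -1.5633+2.0867 ≈ 0.5235

θ₁ = 0.8728, θ₂ = 1.2216, θ₃ = 0.5235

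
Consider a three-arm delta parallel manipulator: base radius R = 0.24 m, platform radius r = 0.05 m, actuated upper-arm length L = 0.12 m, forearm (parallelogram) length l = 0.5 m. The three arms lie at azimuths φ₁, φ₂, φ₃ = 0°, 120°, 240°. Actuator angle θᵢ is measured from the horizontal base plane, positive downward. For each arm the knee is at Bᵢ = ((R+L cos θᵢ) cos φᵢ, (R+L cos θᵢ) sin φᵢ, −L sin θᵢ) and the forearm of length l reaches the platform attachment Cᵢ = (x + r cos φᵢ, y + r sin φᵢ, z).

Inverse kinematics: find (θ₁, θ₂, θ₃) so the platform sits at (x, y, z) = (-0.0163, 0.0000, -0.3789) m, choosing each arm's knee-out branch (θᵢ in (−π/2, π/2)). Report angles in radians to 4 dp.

θ₁ = 0.0004, θ₂ = -0.1745, θ₃ = -0.1745

φ1=0.0° → target in arm frame (-0.0163, 0.0000)
  e−x'=0.2063;  (l²−L²−(e−x')²−y'²−z²)/2L = 0.2061
  √(A²+B²)=0.4314;  θ1 = -1.0722+1.0726 ≈ 0.0004
φ2=120.0° → target in arm frame (0.0081, 0.0141)
  e−x'=0.1819;  (l²−L²−(e−x')²−y'²−z²)/2L = 0.2449
  γ=atan2(-0.3789,0.1819)=-1.1233;  ψ=arccos(0.5826)=0.9489;  θ2=γ+ψ≈-0.1745
arm 3 (φ=240.0°): x'=0.0082, y'=-0.0141
  A=0.1818, B=-0.3789, C=(l²−L²−A²−y'²−z²)/(2L)=0.2449
  √(A²+B²)=0.4203;  θ3 = -1.1233+0.9489 ≈ -0.1745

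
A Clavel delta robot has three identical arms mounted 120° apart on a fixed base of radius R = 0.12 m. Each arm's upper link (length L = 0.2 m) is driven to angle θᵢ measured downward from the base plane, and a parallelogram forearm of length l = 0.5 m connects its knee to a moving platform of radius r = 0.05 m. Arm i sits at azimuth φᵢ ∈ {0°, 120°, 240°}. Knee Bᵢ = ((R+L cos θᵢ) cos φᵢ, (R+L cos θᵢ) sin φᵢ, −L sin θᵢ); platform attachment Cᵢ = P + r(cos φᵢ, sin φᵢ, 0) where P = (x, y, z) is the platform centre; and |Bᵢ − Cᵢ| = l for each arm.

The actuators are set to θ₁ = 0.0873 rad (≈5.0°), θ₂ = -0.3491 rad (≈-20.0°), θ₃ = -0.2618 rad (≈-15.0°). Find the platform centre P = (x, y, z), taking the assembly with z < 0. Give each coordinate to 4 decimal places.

(-0.0727, 0.0137, -0.3820)

φ1=0.0°: virtual centre (0.2692, 0.0000, -0.0174), radius l
S2 = (0.2579·cos120.0°, 0.2579·sin120.0°, 0.0684) = (-0.1290, 0.2234, 0.0684)
arm 3 at φ=240.0°: ρ3 = 0.2632;  S3 = (-0.1316, -0.2279, 0.0518)
|S₂|²−|S₁|² = -0.0016;  |S₃|²−|S₁|² = -0.0008
[-0.7964 0.4468 0.1717]·P = -0.0016;  [-0.8017 -0.4559 0.1384]·P = -0.0008
Cramer: x(z) = 0.0015+0.1943z;  y(z) = -0.0008-0.0380z
quadratic in z: (1.0392)z²+(-0.0691)z+(-0.1780)=0, √Δ=0.8630 → z ∈ {-0.3820, 0.4485}; z = -0.3820 (taking z<0)
x = -0.0727, y = 0.0137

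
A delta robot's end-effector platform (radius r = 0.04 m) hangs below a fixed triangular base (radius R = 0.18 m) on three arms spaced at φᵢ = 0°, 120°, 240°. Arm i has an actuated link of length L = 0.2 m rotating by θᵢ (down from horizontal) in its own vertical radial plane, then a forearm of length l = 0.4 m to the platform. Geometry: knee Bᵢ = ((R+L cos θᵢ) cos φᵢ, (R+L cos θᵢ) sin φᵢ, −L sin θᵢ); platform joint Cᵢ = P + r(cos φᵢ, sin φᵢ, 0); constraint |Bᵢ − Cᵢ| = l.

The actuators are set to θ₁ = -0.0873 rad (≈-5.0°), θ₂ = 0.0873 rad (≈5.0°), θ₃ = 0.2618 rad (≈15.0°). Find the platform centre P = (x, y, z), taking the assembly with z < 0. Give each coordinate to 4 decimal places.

(0.0244, 0.0151, -0.2288)

arm 1 at φ=0.0°: (R−r)+L cos θ1 = 0.3392;  O1 = (0.3392, 0.0000, 0.0174)
φ2=120.0°: virtual centre (-0.1696, 0.2938, -0.0174), radius l
O3 = (0.3332·cos240.0°, 0.3332·sin240.0°, -0.0518) = (-0.1666, -0.2885, -0.0518)
subtract pairs → two planes through P
plane₁₂: -1.0177x+0.5876y+-0.0698z = 0.0000
Cramer: x(z) = 0.0008-0.1029z;  y(z) = 0.0015-0.0595z
into |P−O₁|² = l²: 1.0141z² + 0.0346z + -0.0452 = 0;  Δ = 0.1845;  z = -0.2288 or 0.1947 → z<0 root = -0.2288
x = 0.0244, y = 0.0151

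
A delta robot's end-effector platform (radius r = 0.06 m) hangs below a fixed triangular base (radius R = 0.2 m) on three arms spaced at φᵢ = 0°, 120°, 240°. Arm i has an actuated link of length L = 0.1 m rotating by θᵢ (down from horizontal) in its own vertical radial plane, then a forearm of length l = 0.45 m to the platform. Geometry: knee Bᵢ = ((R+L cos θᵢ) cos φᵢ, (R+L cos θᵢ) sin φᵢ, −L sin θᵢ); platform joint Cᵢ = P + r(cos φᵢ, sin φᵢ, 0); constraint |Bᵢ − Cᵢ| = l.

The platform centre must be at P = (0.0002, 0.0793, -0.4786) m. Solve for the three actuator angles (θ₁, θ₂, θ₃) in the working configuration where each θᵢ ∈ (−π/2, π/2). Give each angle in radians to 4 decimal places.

φ1=0.0° → target in arm frame (0.0002, 0.0793)
  A cos θ + B sin θ = C:  0.1398·cos θ + -0.4786·sin θ = -0.3120
  √(A²+B²)=0.4986;  θ1 = -1.2866+2.2468 ≈ 0.9602
arm 2 (φ=120.0°): x'=0.0686, y'=-0.0398
  A cos θ + B sin θ = C:  0.0714·cos θ + -0.4786·sin θ = -0.2162
  √(A²+B²)=0.4839;  θ2 = -1.4227+2.0340 ≈ 0.6114
arm 3 (φ=240.0°): x'=-0.0688, y'=-0.0395
  e−x'=0.2088;  (l²−L²−(e−x')²−y'²−z²)/2L = -0.4085
  √(A²+B²)=0.5222;  θ3 = -1.1595+2.4693 ≈ 1.3098

θ₁ = 0.9602, θ₂ = 0.6114, θ₃ = 1.3098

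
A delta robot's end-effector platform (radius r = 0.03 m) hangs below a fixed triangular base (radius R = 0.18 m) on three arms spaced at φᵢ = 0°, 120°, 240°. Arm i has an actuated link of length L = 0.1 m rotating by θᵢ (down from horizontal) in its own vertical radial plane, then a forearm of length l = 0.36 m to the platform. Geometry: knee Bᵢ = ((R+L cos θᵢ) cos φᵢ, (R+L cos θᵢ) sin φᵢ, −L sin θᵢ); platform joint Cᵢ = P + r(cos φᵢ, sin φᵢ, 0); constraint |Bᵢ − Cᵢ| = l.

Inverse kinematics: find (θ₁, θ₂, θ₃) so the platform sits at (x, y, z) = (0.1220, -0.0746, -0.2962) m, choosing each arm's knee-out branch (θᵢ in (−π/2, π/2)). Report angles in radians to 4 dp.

rotate P by −φ1: (0.1220, -0.0746, -0.2962)
  A cos θ + B sin θ = C:  0.0280·cos θ + -0.2962·sin θ = 0.1276
  θ1 = atan2(B,A) + arccos(C/0.2975) = -0.3489
rotate P by −φ2: (-0.1256, -0.0684, -0.2962)
  e−x'=0.2756;  (l²−L²−(e−x')²−y'²−z²)/2L = -0.2438
  θ2 = atan2(B,A) + arccos(C/0.4046) = 1.3962
arm 3 (φ=240.0°): x'=0.0036, y'=0.1430
  A cos θ + B sin θ = C:  0.1464·cos θ + -0.2962·sin θ = -0.0500
  √(A²+B²)=0.3304;  θ3 = -1.1118+1.7227 ≈ 0.6110

θ₁ = -0.3489, θ₂ = 1.3962, θ₃ = 0.6110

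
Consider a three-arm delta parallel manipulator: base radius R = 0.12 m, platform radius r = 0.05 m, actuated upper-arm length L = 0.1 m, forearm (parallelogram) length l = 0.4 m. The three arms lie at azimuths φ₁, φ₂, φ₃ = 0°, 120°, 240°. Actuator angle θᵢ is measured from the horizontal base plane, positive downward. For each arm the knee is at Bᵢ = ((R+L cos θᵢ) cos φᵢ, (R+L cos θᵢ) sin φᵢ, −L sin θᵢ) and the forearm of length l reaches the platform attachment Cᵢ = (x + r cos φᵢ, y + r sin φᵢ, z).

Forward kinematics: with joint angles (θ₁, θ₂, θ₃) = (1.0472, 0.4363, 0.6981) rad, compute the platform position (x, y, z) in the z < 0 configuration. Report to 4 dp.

(-0.0835, 0.0370, -0.4290)

centre 1 = (0.1200·cos0.0°, 0.1200·sin0.0°, -0.0866) = (0.1200, 0.0000, -0.0866)
φ2=120.0°: virtual centre (-0.0803, 0.1391, -0.0423), radius l
arm 3 at φ=240.0°: ρ3 = 0.1466;  centre 3 = (-0.0733, -0.1270, -0.0643)
|centre ₂|²−|centre ₁|² = 0.0057;  |centre ₃|²−|centre ₁|² = 0.0037
linear system: -0.4006x+0.2782y = 0.0057−0.0887z; -0.3866x+-0.2539y = 0.0037−0.0447z
det = 0.2093;  x = -0.0119+0.1670z,  y = 0.0034+-0.0783z
into |P−centre ₁|² = l²: 1.0340z² + 0.1286z + -0.1351 = 0;  Δ = 0.5753;  z = -0.4290 or 0.3046 → z<0 root = -0.4290
x = -0.0835, y = 0.0370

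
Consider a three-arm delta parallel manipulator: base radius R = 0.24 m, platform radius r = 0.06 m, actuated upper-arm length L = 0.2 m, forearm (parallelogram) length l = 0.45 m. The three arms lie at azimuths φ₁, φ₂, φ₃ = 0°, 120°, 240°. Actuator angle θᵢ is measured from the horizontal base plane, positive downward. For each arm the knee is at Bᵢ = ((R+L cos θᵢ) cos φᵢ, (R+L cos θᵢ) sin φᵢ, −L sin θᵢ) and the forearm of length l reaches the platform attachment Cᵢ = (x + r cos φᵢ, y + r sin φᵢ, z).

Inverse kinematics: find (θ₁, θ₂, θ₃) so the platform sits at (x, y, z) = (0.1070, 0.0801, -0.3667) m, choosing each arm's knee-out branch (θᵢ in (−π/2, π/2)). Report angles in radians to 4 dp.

θ₁ = 0.0874, θ₂ = 0.5238, θ₃ = 1.0473

rotate P by −φ1: (0.1070, 0.0801, -0.3667)
  A=0.0730, B=-0.3667, C=(l²−L²−A²−y'²−z²)/(2L)=0.0407
  θ1 = atan2(B,A) + arccos(C/0.3739) = 0.0874
arm 2 (φ=120.0°): x'=0.0159, y'=-0.1327
  e−x'=0.1641;  (l²−L²−(e−x')²−y'²−z²)/2L = -0.0413
  γ=atan2(-0.3667,0.1641)=-1.1499;  ψ=arccos(-0.1028)=1.6738;  θ2=γ+ψ≈0.5238
arm 3 (φ=240.0°): x'=-0.1229, y'=0.0526
  A cos θ + B sin θ = C:  0.3029·cos θ + -0.3667·sin θ = -0.1662
  θ3 = atan2(B,A) + arccos(C/0.4756) = 1.0473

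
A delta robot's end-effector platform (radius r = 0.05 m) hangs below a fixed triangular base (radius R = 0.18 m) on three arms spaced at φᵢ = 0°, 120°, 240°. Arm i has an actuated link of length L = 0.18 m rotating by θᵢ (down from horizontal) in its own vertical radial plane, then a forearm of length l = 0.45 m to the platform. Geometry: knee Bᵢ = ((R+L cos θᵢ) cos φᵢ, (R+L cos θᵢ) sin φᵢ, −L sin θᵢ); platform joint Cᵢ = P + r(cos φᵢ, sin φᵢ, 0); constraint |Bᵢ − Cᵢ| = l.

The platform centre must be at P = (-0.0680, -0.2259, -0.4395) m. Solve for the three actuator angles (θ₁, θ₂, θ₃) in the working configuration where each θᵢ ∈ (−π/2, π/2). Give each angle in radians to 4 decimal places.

θ₁ = 1.1346, θ₂ = 1.3967, θ₃ = 0.0003

rotate P by −φ1: (-0.0680, -0.2259, -0.4395)
  e−x'=0.1980;  (l²−L²−(e−x')²−y'²−z²)/2L = -0.3147
  √(A²+B²)=0.4820;  θ1 = -1.1475+2.2822 ≈ 1.1346
φ2=120.0° → target in arm frame (-0.1616, 0.1718)
  A=0.2916, B=-0.4395, C=(l²−L²−A²−y'²−z²)/(2L)=-0.3823
  √(A²+B²)=0.5275;  θ2 = -0.9849+2.3816 ≈ 1.3967
rotate P by −φ3: (0.2296, 0.0541, -0.4395)
  e−x'=-0.0996;  (l²−L²−(e−x')²−y'²−z²)/2L = -0.0997
  √(A²+B²)=0.4507;  θ3 = -1.7937+1.7940 ≈ 0.0003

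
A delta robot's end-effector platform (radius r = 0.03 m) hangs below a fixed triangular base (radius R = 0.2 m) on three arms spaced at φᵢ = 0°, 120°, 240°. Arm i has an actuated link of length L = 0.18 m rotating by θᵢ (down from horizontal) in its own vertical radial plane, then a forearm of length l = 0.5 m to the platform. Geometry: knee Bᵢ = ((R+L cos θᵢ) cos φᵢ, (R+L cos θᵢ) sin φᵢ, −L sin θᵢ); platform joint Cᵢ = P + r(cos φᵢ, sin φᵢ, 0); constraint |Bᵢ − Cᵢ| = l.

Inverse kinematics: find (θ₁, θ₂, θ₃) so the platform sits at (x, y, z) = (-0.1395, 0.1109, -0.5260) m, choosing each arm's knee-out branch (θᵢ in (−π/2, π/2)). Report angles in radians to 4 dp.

θ₁ = 1.3965, θ₂ = 0.3492, θ₃ = 1.0473

arm 1 (φ=0.0°): x'=-0.1395, y'=0.1109
  e−x'=0.3095;  (l²−L²−(e−x')²−y'²−z²)/2L = -0.4643
  γ=atan2(-0.5260,0.3095)=-1.0389;  ψ=arccos(-0.7609)=2.4354;  θ1=γ+ψ≈1.3965
φ2=120.0° → target in arm frame (0.1658, 0.0654)
  A=0.0042, B=-0.5260, C=(l²−L²−A²−y'²−z²)/(2L)=-0.1760
  θ2 = atan2(B,A) + arccos(C/0.5260) = 0.3492
φ3=240.0° → target in arm frame (-0.0263, -0.1763)
  A=0.1963, B=-0.5260, C=(l²−L²−A²−y'²−z²)/(2L)=-0.3574
  θ3 = atan2(B,A) + arccos(C/0.5614) = 1.0473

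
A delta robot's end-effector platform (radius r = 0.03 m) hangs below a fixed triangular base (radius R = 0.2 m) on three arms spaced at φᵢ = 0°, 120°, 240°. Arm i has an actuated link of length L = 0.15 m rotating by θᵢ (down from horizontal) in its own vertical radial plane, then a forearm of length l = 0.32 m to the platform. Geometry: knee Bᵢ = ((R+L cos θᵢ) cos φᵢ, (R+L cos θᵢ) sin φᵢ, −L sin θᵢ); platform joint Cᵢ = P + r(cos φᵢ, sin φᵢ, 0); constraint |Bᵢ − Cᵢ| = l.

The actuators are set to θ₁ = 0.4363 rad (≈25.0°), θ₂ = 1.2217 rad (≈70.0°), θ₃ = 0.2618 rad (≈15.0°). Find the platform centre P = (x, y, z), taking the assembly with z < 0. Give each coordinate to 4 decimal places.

(0.0351, -0.0843, -0.2115)

O1 = (0.3059·cos0.0°, 0.3059·sin0.0°, -0.0634) = (0.3059, 0.0000, -0.0634)
arm 2 at φ=120.0°: e+L cos θ2 = 0.2213;  O2 = (-0.1107, 0.1917, -0.1410)
O3 = (0.3149·cos240.0°, 0.3149·sin240.0°, -0.0388) = (-0.1574, -0.2727, -0.0388)
eliminate P² terms by subtracting sphere 1 from 2 and 3
[-0.8332 0.3833 -0.1551]·P = -0.0288;  [-0.9268 -0.5454 0.0491]·P = 0.0030
det = 0.8097;  x = 0.0179+-0.0812z,  y = -0.0361+0.2281z
into |P−O₁|² = l²: 1.0586z² + 0.1571z + -0.0141 = 0;  Δ = 0.0845;  z = -0.2115 or 0.0631 → z<0 root = -0.2115
x = 0.0351, y = -0.0843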